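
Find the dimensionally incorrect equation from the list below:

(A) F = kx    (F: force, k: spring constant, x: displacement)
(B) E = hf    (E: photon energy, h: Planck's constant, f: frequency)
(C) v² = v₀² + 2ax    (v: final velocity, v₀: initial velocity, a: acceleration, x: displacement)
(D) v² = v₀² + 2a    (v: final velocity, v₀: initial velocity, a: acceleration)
(D) v² = v₀² + 2a

The equation (D) v² = v₀² + 2a is dimensionally incorrect.

LHS (v²): [L^2 T^-2]
RHS terms:
  - v₀²: [L^2 T^-2] ✓
  - 2a: [L T^-2] ✗ (does not match LHS)

The dimensions do not match. The other three equations balance.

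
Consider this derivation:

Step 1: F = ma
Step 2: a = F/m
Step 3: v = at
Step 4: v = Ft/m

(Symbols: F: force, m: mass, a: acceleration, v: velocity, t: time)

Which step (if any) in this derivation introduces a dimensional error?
No step introduces an error — all steps are dimensionally consistent.

Step 1: F = ma → LHS [L M T^-2], RHS [L M T^-2] ✓
Step 2: a = F/m → LHS [L T^-2], RHS [L T^-2] ✓
Step 3: v = at → LHS [L T^-1], RHS [L T^-1] ✓
Step 4: v = Ft/m → LHS [L T^-1], RHS [L T^-1] ✓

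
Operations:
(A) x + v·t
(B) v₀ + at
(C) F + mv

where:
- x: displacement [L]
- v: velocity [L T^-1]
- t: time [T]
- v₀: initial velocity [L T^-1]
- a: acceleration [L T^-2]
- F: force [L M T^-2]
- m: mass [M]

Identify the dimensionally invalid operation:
(C) F + mv

(A) x + v·t: x [L] and v·t [L] — same dimensions ✓
(B) v₀ + at: v₀ [L T^-1] and at [L T^-1] — same dimensions ✓
(C) F + mv: F [L M T^-2] and mv [L M T^-1] — different dimensions cannot be added/subtracted ✗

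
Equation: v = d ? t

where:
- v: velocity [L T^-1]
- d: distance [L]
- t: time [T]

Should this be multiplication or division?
division (÷): v = d ÷ t

v [L T^-1]; d [L]; t [T].
d × t → [L T] ✗
d ÷ t → [L T^-1] ✓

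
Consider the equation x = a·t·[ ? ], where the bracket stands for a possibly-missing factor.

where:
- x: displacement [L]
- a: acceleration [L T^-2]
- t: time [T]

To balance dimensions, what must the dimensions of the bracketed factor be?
[T] — time (e.g. t)

x has dimensions [L]; a·t has dimensions [L T^-1].
The bracketed factor must supply [L] / [L T^-1] = [T].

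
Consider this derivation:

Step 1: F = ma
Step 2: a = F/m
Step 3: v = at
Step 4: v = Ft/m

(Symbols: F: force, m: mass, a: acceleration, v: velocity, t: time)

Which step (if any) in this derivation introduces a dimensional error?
No step introduces an error — all steps are dimensionally consistent.

Step 1: F = ma → LHS [L M T^-2], RHS [L M T^-2] ✓
Step 2: a = F/m → LHS [L T^-2], RHS [L T^-2] ✓
Step 3: v = at → LHS [L T^-1], RHS [L T^-1] ✓
Step 4: v = Ft/m → LHS [L T^-1], RHS [L T^-1] ✓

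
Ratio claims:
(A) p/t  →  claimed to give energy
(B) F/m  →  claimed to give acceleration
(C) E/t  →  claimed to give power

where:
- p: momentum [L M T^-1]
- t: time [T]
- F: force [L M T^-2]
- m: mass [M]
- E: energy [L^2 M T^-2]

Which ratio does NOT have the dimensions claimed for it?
(A) p/t does not give energy

(A) p/t: [L M T^-2] ≠ energy [L^2 M T^-2] ✗
(B) F/m: [L T^-2] = acceleration [L T^-2] ✓
(C) E/t: [L^2 M T^-3] = power [L^2 M T^-3] ✓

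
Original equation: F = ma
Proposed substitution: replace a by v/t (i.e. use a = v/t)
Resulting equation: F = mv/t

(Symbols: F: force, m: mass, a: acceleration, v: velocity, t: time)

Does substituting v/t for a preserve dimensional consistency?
Yes

[a] = [L T^-2] and [v/t] = [L T^-2]. These match, so the substitution replaces a quantity by one of the same dimensions and the result F = mv/t has LHS [L M T^-2] vs RHS [L M T^-2] — still consistent.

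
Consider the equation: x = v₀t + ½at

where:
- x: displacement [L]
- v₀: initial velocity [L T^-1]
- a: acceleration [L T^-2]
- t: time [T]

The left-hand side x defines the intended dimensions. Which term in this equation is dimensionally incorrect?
The term ½at

Checking each RHS term against the LHS:
- v₀t: [L] — matches x [L] ✓
- ½at: [L T^-1] — does NOT match x [L] ✗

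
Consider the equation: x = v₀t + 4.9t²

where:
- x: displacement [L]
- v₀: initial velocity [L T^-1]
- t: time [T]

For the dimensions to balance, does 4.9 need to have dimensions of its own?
Yes

x has dimensions [L], while t² alone has dimensions [T^2]. For the equation to balance, the factor 4.9 must carry dimensions [L T^-2] — it is a dimensional constant (a numerical value of a physical quantity with its units suppressed), not a pure number.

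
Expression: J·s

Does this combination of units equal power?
No

The expression J·s has dimensions [L^2 M T^-1], but power has dimensions [L^2 M T^-3].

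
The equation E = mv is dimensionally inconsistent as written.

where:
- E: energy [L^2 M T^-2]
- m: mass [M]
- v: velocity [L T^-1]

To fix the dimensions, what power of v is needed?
The exponent of v should be 2: E = mv^2

The LHS E has dimensions [L^2 M T^-2]; v has dimensions [L T^-1].
As written, the RHS mv (exponent 1 on v) has dimensions [L M T^-1], which does not match.
With exponent 2, the RHS mv^2 has dimensions [L^2 M T^-2], matching the LHS.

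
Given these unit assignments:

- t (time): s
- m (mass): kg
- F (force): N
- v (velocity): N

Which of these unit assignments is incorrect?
v

The variable v (velocity) should have units m/s, not N.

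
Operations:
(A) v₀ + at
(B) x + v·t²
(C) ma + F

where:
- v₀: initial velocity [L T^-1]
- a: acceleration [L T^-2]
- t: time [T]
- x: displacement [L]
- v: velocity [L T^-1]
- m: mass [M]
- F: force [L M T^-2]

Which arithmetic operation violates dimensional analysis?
(B) x + v·t²

(A) v₀ + at: v₀ [L T^-1] and at [L T^-1] — same dimensions ✓
(B) x + v·t²: x [L] and v·t² [L T] — different dimensions cannot be added/subtracted ✗
(C) ma + F: ma [L M T^-2] and F [L M T^-2] — same dimensions ✓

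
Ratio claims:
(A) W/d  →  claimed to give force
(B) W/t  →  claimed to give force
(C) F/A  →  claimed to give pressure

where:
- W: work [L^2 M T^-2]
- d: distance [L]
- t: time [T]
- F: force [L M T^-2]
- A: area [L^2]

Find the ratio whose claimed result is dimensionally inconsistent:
(B) W/t does not give force

(A) W/d: [L M T^-2] = force [L M T^-2] ✓
(B) W/t: [L^2 M T^-3] ≠ force [L M T^-2] ✗
(C) F/A: [L^-1 M T^-2] = pressure [L^-1 M T^-2] ✓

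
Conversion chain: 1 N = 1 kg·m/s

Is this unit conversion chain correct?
The chain is incorrect (it contains an error).

Incorrect: Newton is kg·m/s², not kg·m/s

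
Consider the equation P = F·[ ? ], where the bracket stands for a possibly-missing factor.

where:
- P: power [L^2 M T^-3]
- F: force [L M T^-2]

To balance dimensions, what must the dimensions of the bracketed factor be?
[L T^-1] — velocity (e.g. v)

P has dimensions [L^2 M T^-3]; F has dimensions [L M T^-2].
The bracketed factor must supply [L^2 M T^-3] / [L M T^-2] = [L T^-1].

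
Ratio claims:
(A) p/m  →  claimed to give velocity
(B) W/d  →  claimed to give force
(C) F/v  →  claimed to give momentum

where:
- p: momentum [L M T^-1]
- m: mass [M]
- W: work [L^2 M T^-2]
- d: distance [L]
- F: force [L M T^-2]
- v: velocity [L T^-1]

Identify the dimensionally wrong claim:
(C) F/v does not give momentum

(A) p/m: [L T^-1] = velocity [L T^-1] ✓
(B) W/d: [L M T^-2] = force [L M T^-2] ✓
(C) F/v: [M T^-1] ≠ momentum [L M T^-1] ✗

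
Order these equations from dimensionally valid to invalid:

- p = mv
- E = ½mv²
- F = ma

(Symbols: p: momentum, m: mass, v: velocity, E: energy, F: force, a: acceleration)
Dimensionally correct: p = mv, E = ½mv², F = ma
Dimensionally incorrect: none
Ordered (correct first, then incorrect): p = mv, E = ½mv², F = ma

- p = mv: LHS [L M T^-1], RHS [L M T^-1] → correct ✓
- E = ½mv²: LHS [L^2 M T^-2], RHS [L^2 M T^-2] → correct ✓
- F = ma: LHS [L M T^-2], RHS [L M T^-2] → correct ✓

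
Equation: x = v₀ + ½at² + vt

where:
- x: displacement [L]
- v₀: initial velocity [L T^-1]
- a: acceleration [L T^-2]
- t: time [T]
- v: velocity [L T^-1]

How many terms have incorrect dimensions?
1

LHS x: [L]
- v₀: [L T^-1] ✗
- ½at²: [L] ✓
- vt: [L] ✓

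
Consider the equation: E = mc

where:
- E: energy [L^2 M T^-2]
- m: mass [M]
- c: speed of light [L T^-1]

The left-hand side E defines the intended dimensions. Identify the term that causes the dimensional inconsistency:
The right-hand side term mc

E has dimensions [L^2 M T^-2], but mc has dimensions [L M T^-1], so the term mc is dimensionally wrong for E.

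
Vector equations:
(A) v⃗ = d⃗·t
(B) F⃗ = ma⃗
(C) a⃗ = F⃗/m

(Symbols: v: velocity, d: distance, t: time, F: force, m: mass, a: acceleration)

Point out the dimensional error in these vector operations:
(A) v⃗ = d⃗·t

(A) v⃗ = d⃗·t: LHS [L T^-1], RHS [L T] ✗ — velocity is displacement per time; should be d⃗/t
(B) F⃗ = ma⃗: LHS [L M T^-2], RHS [L M T^-2] ✓ — Force and acceleration are vectors, mass is a scalar
(C) a⃗ = F⃗/m: LHS [L T^-2], RHS [L T^-2] ✓ — force (vector) divided by mass (scalar)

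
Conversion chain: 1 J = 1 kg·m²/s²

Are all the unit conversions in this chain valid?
The chain is correct (no errors).

Correct: Joule is defined as kg·m²/s²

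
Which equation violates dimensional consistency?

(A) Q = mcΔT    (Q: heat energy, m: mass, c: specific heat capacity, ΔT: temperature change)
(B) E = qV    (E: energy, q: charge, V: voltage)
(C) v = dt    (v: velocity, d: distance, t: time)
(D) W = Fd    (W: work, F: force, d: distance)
(C) v = dt

The equation (C) v = dt is dimensionally incorrect.

LHS (v): [L T^-1]
RHS (dt): [L T] ✗

The dimensions do not match. The other three equations balance.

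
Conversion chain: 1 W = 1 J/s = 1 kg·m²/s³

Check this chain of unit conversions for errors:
The chain is correct (no errors).

Correct: Watt is Joule per second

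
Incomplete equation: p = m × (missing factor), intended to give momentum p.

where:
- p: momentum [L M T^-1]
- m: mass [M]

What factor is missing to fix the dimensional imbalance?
v (velocity), dimensions [L T^-1]

p has dimensions [L M T^-1] and m has dimensions [M].
The missing factor must have dimensions [L M T^-1] / [M] = [L T^-1], i.e. velocity (v).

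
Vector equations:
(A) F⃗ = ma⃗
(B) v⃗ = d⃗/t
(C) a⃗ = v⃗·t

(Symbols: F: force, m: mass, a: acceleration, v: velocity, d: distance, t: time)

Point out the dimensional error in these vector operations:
(C) a⃗ = v⃗·t

(A) F⃗ = ma⃗: LHS [L M T^-2], RHS [L M T^-2] ✓ — Force and acceleration are vectors, mass is a scalar
(B) v⃗ = d⃗/t: LHS [L T^-1], RHS [L T^-1] ✓ — displacement (vector) divided by time (scalar)
(C) a⃗ = v⃗·t: LHS [L T^-2], RHS [L] ✗ — acceleration is velocity per time; should be v⃗/t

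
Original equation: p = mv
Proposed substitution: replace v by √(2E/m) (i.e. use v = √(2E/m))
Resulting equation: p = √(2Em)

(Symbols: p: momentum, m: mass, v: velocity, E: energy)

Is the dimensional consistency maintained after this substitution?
Yes

[v] = [L T^-1] and [√(2E/m)] = [L T^-1]. These match, so the substitution replaces a quantity by one of the same dimensions and the result p = √(2Em) has LHS [L M T^-1] vs RHS [L M T^-1] — still consistent.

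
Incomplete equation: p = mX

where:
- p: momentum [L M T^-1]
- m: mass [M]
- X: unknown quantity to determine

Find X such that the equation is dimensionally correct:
X = v (velocity), dimensions [L T^-1]

p has dimensions [L M T^-1]; the rest of the RHS (m) has dimensions [M].
So X must have dimensions [L T^-1] — X = v (velocity).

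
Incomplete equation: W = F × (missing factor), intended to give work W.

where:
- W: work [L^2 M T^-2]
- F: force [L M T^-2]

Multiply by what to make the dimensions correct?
d (distance), dimensions [L]

W has dimensions [L^2 M T^-2] and F has dimensions [L M T^-2].
The missing factor must have dimensions [L^2 M T^-2] / [L M T^-2] = [L], i.e. distance (d).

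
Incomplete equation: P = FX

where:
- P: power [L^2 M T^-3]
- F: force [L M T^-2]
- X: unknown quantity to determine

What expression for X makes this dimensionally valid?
X = v (velocity), dimensions [L T^-1]

P has dimensions [L^2 M T^-3]; the rest of the RHS (F) has dimensions [L M T^-2].
So X must have dimensions [L T^-1] — X = v (velocity).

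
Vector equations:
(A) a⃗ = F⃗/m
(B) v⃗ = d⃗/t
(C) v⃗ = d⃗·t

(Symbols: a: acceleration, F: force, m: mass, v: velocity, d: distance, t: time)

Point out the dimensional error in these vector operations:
(C) v⃗ = d⃗·t

(A) a⃗ = F⃗/m: LHS [L T^-2], RHS [L T^-2] ✓ — force (vector) divided by mass (scalar)
(B) v⃗ = d⃗/t: LHS [L T^-1], RHS [L T^-1] ✓ — displacement (vector) divided by time (scalar)
(C) v⃗ = d⃗·t: LHS [L T^-1], RHS [L T] ✗ — velocity is displacement per time; should be d⃗/t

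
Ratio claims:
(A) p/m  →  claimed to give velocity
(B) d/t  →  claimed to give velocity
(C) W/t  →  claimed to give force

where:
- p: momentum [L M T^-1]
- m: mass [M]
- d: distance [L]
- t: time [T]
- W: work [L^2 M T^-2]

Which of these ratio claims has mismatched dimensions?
(C) W/t does not give force

(A) p/m: [L T^-1] = velocity [L T^-1] ✓
(B) d/t: [L T^-1] = velocity [L T^-1] ✓
(C) W/t: [L^2 M T^-3] ≠ force [L M T^-2] ✗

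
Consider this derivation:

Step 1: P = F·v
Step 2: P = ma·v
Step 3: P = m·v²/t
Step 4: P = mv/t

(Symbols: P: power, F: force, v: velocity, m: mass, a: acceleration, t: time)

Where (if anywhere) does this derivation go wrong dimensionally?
Step 4

Step 1: P = F·v → LHS [L^2 M T^-3], RHS [L^2 M T^-3] ✓
Step 2: P = ma·v → LHS [L^2 M T^-3], RHS [L^2 M T^-3] ✓
Step 3: P = m·v²/t → LHS [L^2 M T^-3], RHS [L^2 M T^-3] ✓
Step 4: P = mv/t → LHS [L^2 M T^-3], RHS [L M T^-2] ✗

The first dimensional inconsistency appears in step 4: P = mv/t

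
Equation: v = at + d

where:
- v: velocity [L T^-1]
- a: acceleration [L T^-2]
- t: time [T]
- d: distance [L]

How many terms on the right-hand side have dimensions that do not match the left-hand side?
1

LHS v: [L T^-1]
- at: [L T^-1] ✓
- d: [L] ✗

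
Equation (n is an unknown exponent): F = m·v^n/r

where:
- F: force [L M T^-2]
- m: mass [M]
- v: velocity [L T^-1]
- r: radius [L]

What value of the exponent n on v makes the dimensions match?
n = 2

F has dimensions [L M T^-2]; v has dimensions [L T^-1].
The rest of the RHS has dimensions [L^-1 M], so v^n must supply [L^2 T^-2].
With n = 2: m·v^2/r has dimensions [L M T^-2], matching the LHS ✓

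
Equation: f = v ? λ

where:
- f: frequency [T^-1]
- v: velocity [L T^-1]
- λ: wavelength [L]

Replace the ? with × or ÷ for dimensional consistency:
division (÷): f = v ÷ λ

f [T^-1]; v [L T^-1]; λ [L].
v × λ → [L^2 T^-1] ✗
v ÷ λ → [T^-1] ✓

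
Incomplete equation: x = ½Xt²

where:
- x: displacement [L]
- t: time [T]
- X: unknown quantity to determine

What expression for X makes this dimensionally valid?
X = a (acceleration), dimensions [L T^-2]

x has dimensions [L]; the rest of the RHS (½ t²) has dimensions [T^2].
So X must have dimensions [L T^-2] — X = a (acceleration).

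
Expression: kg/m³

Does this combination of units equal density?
Yes

The expression kg/m³ has dimensions [L^-3 M], which is exactly density [L^-3 M].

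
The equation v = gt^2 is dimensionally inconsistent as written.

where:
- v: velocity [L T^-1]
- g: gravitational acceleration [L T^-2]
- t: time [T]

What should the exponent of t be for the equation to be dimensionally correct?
The exponent of t should be 1: v = gt

The LHS v has dimensions [L T^-1]; t has dimensions [T].
As written, the RHS gt^2 (exponent 2 on t) has dimensions [L], which does not match.
With exponent 1, the RHS gt has dimensions [L T^-1], matching the LHS.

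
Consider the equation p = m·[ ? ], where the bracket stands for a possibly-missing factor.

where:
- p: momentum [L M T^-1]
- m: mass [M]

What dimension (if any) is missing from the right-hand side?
[L T^-1] — velocity (e.g. v)

p has dimensions [L M T^-1]; m has dimensions [M].
The bracketed factor must supply [L M T^-1] / [M] = [L T^-1].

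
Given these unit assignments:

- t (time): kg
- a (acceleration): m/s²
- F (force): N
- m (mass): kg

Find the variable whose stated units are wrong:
t

The variable t (time) should have units s, not kg.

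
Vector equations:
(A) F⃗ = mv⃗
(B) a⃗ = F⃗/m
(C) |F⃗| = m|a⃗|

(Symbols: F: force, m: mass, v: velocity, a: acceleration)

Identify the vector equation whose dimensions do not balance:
(A) F⃗ = mv⃗

(A) F⃗ = mv⃗: LHS [L M T^-2], RHS [L M T^-1] ✗ — mass times velocity is momentum, not force; should be ma⃗
(B) a⃗ = F⃗/m: LHS [L T^-2], RHS [L T^-2] ✓ — force (vector) divided by mass (scalar)
(C) |F⃗| = m|a⃗|: LHS [L M T^-2], RHS [L M T^-2] ✓ — magnitudes of vectors are scalars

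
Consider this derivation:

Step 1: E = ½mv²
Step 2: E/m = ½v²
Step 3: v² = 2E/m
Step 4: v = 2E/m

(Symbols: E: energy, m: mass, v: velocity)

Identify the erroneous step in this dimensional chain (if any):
Step 4

Step 1: E = ½mv² → LHS [L^2 M T^-2], RHS [L^2 M T^-2] ✓
Step 2: E/m = ½v² → LHS [L^2 T^-2], RHS [L^2 T^-2] ✓
Step 3: v² = 2E/m → LHS [L^2 T^-2], RHS [L^2 T^-2] ✓
Step 4: v = 2E/m → LHS [L T^-1], RHS [L^2 T^-2] ✗

The first dimensional inconsistency appears in step 4: v = 2E/m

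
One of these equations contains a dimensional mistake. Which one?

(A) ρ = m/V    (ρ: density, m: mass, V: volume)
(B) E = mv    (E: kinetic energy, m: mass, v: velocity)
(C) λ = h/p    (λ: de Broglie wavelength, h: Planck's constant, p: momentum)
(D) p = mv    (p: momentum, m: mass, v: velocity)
(B) E = mv

The equation (B) E = mv is dimensionally incorrect.

LHS (E): [L^2 M T^-2]
RHS (mv): [L M T^-1] ✗

The dimensions do not match. The other three equations balance.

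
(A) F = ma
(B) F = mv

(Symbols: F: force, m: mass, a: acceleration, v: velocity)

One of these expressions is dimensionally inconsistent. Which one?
(B)

(A) F = ma: LHS [L M T^-2], RHS [L M T^-2] ✓
(B) F = mv: LHS [L M T^-2], RHS [L M T^-1] ✗

Expression (B) F = mv is dimensionally incorrect.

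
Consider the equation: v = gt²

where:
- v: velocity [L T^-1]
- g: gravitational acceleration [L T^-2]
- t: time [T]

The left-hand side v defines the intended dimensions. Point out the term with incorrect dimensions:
The right-hand side term gt²

v has dimensions [L T^-1], but gt² has dimensions [L], so the term gt² is dimensionally wrong for v.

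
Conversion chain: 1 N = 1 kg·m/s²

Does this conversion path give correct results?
The chain is correct (no errors).

Correct: Newton is defined as kg·m/s²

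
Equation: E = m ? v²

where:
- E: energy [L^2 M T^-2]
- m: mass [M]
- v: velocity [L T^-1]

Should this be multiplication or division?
multiplication (×): E = m × v²

E [L^2 M T^-2]; m [M]; v² [L^2 T^-2].
m × v² → [L^2 M T^-2] ✓
m ÷ v² → [L^-2 M T^2] ✗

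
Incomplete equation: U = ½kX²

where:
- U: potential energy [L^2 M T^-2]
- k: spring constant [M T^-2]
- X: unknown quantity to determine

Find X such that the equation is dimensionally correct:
X = x (displacement), dimensions [L]

U has dimensions [L^2 M T^-2]; the rest of the RHS (½k) has dimensions [M T^-2].
So X² must have dimensions [L^2], i.e. X has dimensions [L] — X = x (displacement).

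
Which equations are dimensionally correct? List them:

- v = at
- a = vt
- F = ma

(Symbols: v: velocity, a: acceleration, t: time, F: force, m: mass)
Dimensionally correct: v = at, F = ma
Dimensionally incorrect: a = vt
Ordered (correct first, then incorrect): v = at, F = ma, a = vt

- v = at: LHS [L T^-1], RHS [L T^-1] → correct ✓
- a = vt: LHS [L T^-2], RHS [L] → incorrect ✗
- F = ma: LHS [L M T^-2], RHS [L M T^-2] → correct ✓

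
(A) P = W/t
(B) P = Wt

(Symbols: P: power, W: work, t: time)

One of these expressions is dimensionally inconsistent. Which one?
(B)

(A) P = W/t: LHS [L^2 M T^-3], RHS [L^2 M T^-3] ✓
(B) P = Wt: LHS [L^2 M T^-3], RHS [L^2 M T^-1] ✗

Expression (B) P = Wt is dimensionally incorrect.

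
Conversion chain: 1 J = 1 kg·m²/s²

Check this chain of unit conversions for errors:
The chain is correct (no errors).

Correct: Joule is defined as kg·m²/s²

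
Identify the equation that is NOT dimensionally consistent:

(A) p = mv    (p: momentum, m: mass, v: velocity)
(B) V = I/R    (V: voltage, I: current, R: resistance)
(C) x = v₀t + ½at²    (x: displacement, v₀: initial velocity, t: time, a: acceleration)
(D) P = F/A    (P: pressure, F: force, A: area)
(B) V = I/R

The equation (B) V = I/R is dimensionally incorrect.

LHS (V): [I^-1 L^2 M T^-3]
RHS (I/R): [I^3 L^-2 M^-1 T^3] ✗

The dimensions do not match. The other three equations balance.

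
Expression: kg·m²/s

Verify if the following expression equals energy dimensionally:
No

The expression kg·m²/s has dimensions [L^2 M T^-1], but energy has dimensions [L^2 M T^-2].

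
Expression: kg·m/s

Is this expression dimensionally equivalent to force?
No

The expression kg·m/s has dimensions [L M T^-1], but force has dimensions [L M T^-2].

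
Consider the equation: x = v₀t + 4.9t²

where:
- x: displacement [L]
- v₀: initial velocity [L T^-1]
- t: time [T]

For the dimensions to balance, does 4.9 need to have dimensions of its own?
Yes

x has dimensions [L], while t² alone has dimensions [T^2]. For the equation to balance, the factor 4.9 must carry dimensions [L T^-2] — it is a dimensional constant (a numerical value of a physical quantity with its units suppressed), not a pure number.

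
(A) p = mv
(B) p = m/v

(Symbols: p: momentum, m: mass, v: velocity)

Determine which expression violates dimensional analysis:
(B)

(A) p = mv: LHS [L M T^-1], RHS [L M T^-1] ✓
(B) p = m/v: LHS [L M T^-1], RHS [L^-1 M T] ✗

Expression (B) p = m/v is dimensionally incorrect.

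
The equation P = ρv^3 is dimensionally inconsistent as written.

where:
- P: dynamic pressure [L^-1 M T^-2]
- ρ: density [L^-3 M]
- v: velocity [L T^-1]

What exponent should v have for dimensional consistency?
The exponent of v should be 2: P = ρv^2

The LHS P has dimensions [L^-1 M T^-2]; v has dimensions [L T^-1].
As written, the RHS ρv^3 (exponent 3 on v) has dimensions [M T^-3], which does not match.
With exponent 2, the RHS ρv^2 has dimensions [L^-1 M T^-2], matching the LHS.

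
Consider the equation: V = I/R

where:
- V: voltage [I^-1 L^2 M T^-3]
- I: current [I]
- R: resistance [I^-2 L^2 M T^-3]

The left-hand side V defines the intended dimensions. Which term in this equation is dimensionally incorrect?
The right-hand side term I/R

V has dimensions [I^-1 L^2 M T^-3], but I/R has dimensions [I^3 L^-2 M^-1 T^3], so the term I/R is dimensionally wrong for V.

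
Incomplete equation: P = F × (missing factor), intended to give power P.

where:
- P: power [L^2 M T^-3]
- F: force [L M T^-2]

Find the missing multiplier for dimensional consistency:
v (velocity), dimensions [L T^-1]

P has dimensions [L^2 M T^-3] and F has dimensions [L M T^-2].
The missing factor must have dimensions [L^2 M T^-3] / [L M T^-2] = [L T^-1], i.e. velocity (v).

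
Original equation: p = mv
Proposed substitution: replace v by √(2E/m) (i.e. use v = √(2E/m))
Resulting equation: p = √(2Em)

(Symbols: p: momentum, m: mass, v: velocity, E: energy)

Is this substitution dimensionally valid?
Yes

[v] = [L T^-1] and [√(2E/m)] = [L T^-1]. These match, so the substitution replaces a quantity by one of the same dimensions and the result p = √(2Em) has LHS [L M T^-1] vs RHS [L M T^-1] — still consistent.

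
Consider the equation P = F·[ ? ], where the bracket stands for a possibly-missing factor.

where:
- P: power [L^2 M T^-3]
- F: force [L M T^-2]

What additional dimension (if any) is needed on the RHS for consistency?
[L T^-1] — velocity (e.g. v)

P has dimensions [L^2 M T^-3]; F has dimensions [L M T^-2].
The bracketed factor must supply [L^2 M T^-3] / [L M T^-2] = [L T^-1].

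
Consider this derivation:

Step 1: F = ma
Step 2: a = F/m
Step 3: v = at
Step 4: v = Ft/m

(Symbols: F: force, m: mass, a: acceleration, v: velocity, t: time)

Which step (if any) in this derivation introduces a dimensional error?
No step introduces an error — all steps are dimensionally consistent.

Step 1: F = ma → LHS [L M T^-2], RHS [L M T^-2] ✓
Step 2: a = F/m → LHS [L T^-2], RHS [L T^-2] ✓
Step 3: v = at → LHS [L T^-1], RHS [L T^-1] ✓
Step 4: v = Ft/m → LHS [L T^-1], RHS [L T^-1] ✓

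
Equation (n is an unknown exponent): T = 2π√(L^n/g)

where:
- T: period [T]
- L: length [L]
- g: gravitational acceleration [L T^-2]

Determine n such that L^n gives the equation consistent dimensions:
n = 1

T has dimensions [T]; L has dimensions [L].
With n = 1: 2π√(L^1/g) has dimensions [T], matching the LHS ✓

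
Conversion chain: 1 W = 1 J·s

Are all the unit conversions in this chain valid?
The chain is incorrect (it contains an error).

Incorrect: Watt is J/s, not J·s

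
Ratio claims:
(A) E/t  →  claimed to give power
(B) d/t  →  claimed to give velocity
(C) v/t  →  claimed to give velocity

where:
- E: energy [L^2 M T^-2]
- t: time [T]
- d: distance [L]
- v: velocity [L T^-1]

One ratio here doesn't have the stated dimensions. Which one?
(C) v/t does not give velocity

(A) E/t: [L^2 M T^-3] = power [L^2 M T^-3] ✓
(B) d/t: [L T^-1] = velocity [L T^-1] ✓
(C) v/t: [L T^-2] ≠ velocity [L T^-1] ✗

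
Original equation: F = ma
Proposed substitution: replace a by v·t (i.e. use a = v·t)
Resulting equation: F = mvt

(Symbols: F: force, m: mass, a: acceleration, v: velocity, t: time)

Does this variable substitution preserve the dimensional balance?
No

[a] = [L T^-2] and [v·t] = [L]. These differ, so the substitution replaces a quantity by one of different dimensions and the result F = mvt has LHS [L M T^-2] vs RHS [L M] — inconsistent.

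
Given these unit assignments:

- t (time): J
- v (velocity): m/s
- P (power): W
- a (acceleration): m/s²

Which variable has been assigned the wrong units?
t

The variable t (time) should have units s, not J.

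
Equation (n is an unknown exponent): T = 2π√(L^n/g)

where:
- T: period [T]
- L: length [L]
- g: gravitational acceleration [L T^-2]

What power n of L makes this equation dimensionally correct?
n = 1

T has dimensions [T]; L has dimensions [L].
With n = 1: 2π√(L^1/g) has dimensions [T], matching the LHS ✓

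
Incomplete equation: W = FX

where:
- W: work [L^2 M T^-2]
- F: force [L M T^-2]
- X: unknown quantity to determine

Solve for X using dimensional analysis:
X = d (distance), dimensions [L]

W has dimensions [L^2 M T^-2]; the rest of the RHS (F) has dimensions [L M T^-2].
So X must have dimensions [L] — X = d (distance).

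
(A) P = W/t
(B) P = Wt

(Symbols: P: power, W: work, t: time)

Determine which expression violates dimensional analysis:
(B)

(A) P = W/t: LHS [L^2 M T^-3], RHS [L^2 M T^-3] ✓
(B) P = Wt: LHS [L^2 M T^-3], RHS [L^2 M T^-1] ✗

Expression (B) P = Wt is dimensionally incorrect.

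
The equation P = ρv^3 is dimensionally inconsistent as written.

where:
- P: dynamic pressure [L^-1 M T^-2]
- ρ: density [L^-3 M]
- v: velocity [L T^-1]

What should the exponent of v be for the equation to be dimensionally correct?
The exponent of v should be 2: P = ρv^2

The LHS P has dimensions [L^-1 M T^-2]; v has dimensions [L T^-1].
As written, the RHS ρv^3 (exponent 3 on v) has dimensions [M T^-3], which does not match.
With exponent 2, the RHS ρv^2 has dimensions [L^-1 M T^-2], matching the LHS.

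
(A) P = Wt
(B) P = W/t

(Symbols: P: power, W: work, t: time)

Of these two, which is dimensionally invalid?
(A)

(A) P = Wt: LHS [L^2 M T^-3], RHS [L^2 M T^-1] ✗
(B) P = W/t: LHS [L^2 M T^-3], RHS [L^2 M T^-3] ✓

Expression (A) P = Wt is dimensionally incorrect.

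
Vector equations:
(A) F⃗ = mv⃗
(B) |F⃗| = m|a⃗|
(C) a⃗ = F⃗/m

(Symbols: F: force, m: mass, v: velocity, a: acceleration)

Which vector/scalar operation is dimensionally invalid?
(A) F⃗ = mv⃗

(A) F⃗ = mv⃗: LHS [L M T^-2], RHS [L M T^-1] ✗ — mass times velocity is momentum, not force; should be ma⃗
(B) |F⃗| = m|a⃗|: LHS [L M T^-2], RHS [L M T^-2] ✓ — magnitudes of vectors are scalars
(C) a⃗ = F⃗/m: LHS [L T^-2], RHS [L T^-2] ✓ — force (vector) divided by mass (scalar)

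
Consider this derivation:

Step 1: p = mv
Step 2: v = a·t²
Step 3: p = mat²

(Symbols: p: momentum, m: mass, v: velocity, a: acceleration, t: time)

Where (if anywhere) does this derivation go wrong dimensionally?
Step 2

Step 1: p = mv → LHS [L M T^-1], RHS [L M T^-1] ✓
Step 2: v = a·t² → LHS [L T^-1], RHS [L] ✗

The first dimensional inconsistency appears in step 2: v = a·t²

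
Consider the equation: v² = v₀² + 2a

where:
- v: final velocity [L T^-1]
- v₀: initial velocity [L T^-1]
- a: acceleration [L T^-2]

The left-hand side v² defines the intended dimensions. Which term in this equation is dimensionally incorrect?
The term 2a

Checking each RHS term against the LHS:
- v₀²: [L^2 T^-2] — matches v² [L^2 T^-2] ✓
- 2a: [L T^-2] — does NOT match v² [L^2 T^-2] ✗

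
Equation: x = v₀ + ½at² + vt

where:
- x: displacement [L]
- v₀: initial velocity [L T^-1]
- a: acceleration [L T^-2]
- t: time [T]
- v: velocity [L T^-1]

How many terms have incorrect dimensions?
1

LHS x: [L]
- v₀: [L T^-1] ✗
- ½at²: [L] ✓
- vt: [L] ✓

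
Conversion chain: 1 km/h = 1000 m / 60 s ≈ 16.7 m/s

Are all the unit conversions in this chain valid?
The chain is incorrect (it contains an error).

Incorrect: 1 h = 3600 s, not 60 s (1 km/h ≈ 0.278 m/s)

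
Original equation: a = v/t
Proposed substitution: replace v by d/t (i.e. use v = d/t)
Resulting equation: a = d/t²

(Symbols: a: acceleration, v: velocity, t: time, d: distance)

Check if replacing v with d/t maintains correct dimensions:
Yes

[v] = [L T^-1] and [d/t] = [L T^-1]. These match, so the substitution replaces a quantity by one of the same dimensions and the result a = d/t² has LHS [L T^-2] vs RHS [L T^-2] — still consistent.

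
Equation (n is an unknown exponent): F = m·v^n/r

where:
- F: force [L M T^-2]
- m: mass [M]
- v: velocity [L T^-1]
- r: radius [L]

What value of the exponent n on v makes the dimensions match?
n = 2

F has dimensions [L M T^-2]; v has dimensions [L T^-1].
The rest of the RHS has dimensions [L^-1 M], so v^n must supply [L^2 T^-2].
With n = 2: m·v^2/r has dimensions [L M T^-2], matching the LHS ✓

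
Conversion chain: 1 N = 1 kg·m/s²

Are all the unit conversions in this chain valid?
The chain is correct (no errors).

Correct: Newton is defined as kg·m/s²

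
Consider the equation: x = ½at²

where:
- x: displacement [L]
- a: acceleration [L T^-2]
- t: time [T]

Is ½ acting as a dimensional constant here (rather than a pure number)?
No

x has dimensions [L] and at² already has dimensions [L], so the equation balances without ½ contributing any dimensions. ½ is a pure (dimensionless) number; changing or removing it would not affect dimensional consistency.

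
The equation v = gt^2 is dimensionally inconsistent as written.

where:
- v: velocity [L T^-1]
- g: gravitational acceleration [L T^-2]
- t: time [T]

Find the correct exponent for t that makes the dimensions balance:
The exponent of t should be 1: v = gt

The LHS v has dimensions [L T^-1]; t has dimensions [T].
As written, the RHS gt^2 (exponent 2 on t) has dimensions [L], which does not match.
With exponent 1, the RHS gt has dimensions [L T^-1], matching the LHS.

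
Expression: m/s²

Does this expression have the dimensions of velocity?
No

The expression m/s² has dimensions [L T^-2], but velocity has dimensions [L T^-1].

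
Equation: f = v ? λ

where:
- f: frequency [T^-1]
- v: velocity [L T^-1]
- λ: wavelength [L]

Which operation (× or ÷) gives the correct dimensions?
division (÷): f = v ÷ λ

f [T^-1]; v [L T^-1]; λ [L].
v × λ → [L^2 T^-1] ✗
v ÷ λ → [T^-1] ✓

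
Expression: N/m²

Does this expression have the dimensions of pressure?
Yes

The expression N/m² has dimensions [L^-1 M T^-2], which is exactly pressure [L^-1 M T^-2].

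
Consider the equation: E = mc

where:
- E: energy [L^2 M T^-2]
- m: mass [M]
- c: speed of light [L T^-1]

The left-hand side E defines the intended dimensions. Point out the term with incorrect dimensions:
The right-hand side term mc

E has dimensions [L^2 M T^-2], but mc has dimensions [L M T^-1], so the term mc is dimensionally wrong for E.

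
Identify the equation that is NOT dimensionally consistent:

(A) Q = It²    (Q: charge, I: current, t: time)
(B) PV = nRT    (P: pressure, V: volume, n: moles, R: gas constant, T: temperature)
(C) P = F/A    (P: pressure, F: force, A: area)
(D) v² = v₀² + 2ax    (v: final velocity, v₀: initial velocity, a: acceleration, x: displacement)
(A) Q = It²

The equation (A) Q = It² is dimensionally incorrect.

LHS (Q): [I T]
RHS (It²): [I T^2] ✗

The dimensions do not match. The other three equations balance.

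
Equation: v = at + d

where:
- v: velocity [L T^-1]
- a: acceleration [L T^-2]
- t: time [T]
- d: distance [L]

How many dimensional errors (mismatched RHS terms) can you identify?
1

LHS v: [L T^-1]
- at: [L T^-1] ✓
- d: [L] ✗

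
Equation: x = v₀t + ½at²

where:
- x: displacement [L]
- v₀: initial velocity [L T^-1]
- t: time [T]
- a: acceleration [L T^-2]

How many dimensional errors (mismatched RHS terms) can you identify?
0

LHS x: [L]
- v₀t: [L] ✓
- ½at²: [L] ✓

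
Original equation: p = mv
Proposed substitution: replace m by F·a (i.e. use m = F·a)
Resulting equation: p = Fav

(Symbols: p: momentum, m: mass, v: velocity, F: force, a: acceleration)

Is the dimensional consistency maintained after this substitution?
No

[m] = [M] and [F·a] = [L^2 M T^-4]. These differ, so the substitution replaces a quantity by one of different dimensions and the result p = Fav has LHS [L M T^-1] vs RHS [L^3 M T^-5] — inconsistent.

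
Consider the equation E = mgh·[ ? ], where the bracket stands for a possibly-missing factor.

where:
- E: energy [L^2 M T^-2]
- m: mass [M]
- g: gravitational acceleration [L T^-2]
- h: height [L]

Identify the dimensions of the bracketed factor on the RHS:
Nothing is missing — the bracketed factor must be dimensionless.

E has dimensions [L^2 M T^-2] and mgh already has dimensions [L^2 M T^-2], so E = mgh is dimensionally complete.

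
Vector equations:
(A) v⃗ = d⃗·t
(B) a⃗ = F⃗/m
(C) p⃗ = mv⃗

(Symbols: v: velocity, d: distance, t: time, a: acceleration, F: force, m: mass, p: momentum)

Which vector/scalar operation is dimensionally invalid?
(A) v⃗ = d⃗·t

(A) v⃗ = d⃗·t: LHS [L T^-1], RHS [L T] ✗ — velocity is displacement per time; should be d⃗/t
(B) a⃗ = F⃗/m: LHS [L T^-2], RHS [L T^-2] ✓ — force (vector) divided by mass (scalar)
(C) p⃗ = mv⃗: LHS [L M T^-1], RHS [L M T^-1] ✓ — mass (scalar) times velocity (vector)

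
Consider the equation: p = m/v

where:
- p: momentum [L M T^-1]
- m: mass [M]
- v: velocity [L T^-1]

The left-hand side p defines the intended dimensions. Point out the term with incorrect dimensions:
The right-hand side term m/v

p has dimensions [L M T^-1], but m/v has dimensions [L^-1 M T], so the term m/v is dimensionally wrong for p.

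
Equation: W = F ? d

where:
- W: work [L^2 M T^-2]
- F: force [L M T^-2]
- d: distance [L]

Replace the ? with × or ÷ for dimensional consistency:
multiplication (×): W = F × d

W [L^2 M T^-2]; F [L M T^-2]; d [L].
F × d → [L^2 M T^-2] ✓
F ÷ d → [M T^-2] ✗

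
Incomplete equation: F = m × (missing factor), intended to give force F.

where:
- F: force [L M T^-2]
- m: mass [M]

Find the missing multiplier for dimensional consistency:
a (acceleration), dimensions [L T^-2]

F has dimensions [L M T^-2] and m has dimensions [M].
The missing factor must have dimensions [L M T^-2] / [M] = [L T^-2], i.e. acceleration (a).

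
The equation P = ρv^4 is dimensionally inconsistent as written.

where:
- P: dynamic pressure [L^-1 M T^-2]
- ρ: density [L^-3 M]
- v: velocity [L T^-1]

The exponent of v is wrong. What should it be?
The exponent of v should be 2: P = ρv^2

The LHS P has dimensions [L^-1 M T^-2]; v has dimensions [L T^-1].
As written, the RHS ρv^4 (exponent 4 on v) has dimensions [L M T^-4], which does not match.
With exponent 2, the RHS ρv^2 has dimensions [L^-1 M T^-2], matching the LHS.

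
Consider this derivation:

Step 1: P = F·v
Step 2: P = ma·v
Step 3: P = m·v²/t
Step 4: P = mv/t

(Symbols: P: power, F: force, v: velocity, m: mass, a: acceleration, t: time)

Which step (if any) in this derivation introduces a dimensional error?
Step 4

Step 1: P = F·v → LHS [L^2 M T^-3], RHS [L^2 M T^-3] ✓
Step 2: P = ma·v → LHS [L^2 M T^-3], RHS [L^2 M T^-3] ✓
Step 3: P = m·v²/t → LHS [L^2 M T^-3], RHS [L^2 M T^-3] ✓
Step 4: P = mv/t → LHS [L^2 M T^-3], RHS [L M T^-2] ✗

The first dimensional inconsistency appears in step 4: P = mv/t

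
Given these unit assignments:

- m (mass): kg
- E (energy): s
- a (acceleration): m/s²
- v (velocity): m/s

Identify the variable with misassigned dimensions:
E

The variable E (energy) should have units J, not s.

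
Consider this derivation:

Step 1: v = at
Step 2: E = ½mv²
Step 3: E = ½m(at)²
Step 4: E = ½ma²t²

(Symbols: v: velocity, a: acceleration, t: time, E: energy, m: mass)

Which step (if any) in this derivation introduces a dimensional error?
No step introduces an error — all steps are dimensionally consistent.

Step 1: v = at → LHS [L T^-1], RHS [L T^-1] ✓
Step 2: E = ½mv² → LHS [L^2 M T^-2], RHS [L^2 M T^-2] ✓
Step 3: E = ½m(at)² → LHS [L^2 M T^-2], RHS [L^2 M T^-2] ✓
Step 4: E = ½ma²t² → LHS [L^2 M T^-2], RHS [L^2 M T^-2] ✓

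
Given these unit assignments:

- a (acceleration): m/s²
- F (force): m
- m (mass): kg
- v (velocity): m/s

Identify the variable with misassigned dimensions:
F

The variable F (force) should have units N, not m.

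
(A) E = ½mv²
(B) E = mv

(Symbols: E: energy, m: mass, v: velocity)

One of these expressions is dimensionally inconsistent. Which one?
(B)

(A) E = ½mv²: LHS [L^2 M T^-2], RHS [L^2 M T^-2] ✓
(B) E = mv: LHS [L^2 M T^-2], RHS [L M T^-1] ✗

Expression (B) E = mv is dimensionally incorrect.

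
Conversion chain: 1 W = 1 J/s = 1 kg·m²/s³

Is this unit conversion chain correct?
The chain is correct (no errors).

Correct: Watt is Joule per second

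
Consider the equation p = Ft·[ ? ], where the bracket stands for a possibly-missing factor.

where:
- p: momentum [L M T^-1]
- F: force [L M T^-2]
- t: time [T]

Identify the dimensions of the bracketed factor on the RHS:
Nothing is missing — the bracketed factor must be dimensionless.

p has dimensions [L M T^-1] and Ft already has dimensions [L M T^-1], so p = Ft is dimensionally complete.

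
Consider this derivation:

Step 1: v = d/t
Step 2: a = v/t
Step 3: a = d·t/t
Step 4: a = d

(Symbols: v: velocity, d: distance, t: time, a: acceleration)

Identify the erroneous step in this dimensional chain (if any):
Step 3

Step 1: v = d/t → LHS [L T^-1], RHS [L T^-1] ✓
Step 2: a = v/t → LHS [L T^-2], RHS [L T^-2] ✓
Step 3: a = d·t/t → LHS [L T^-2], RHS [L] ✗

The first dimensional inconsistency appears in step 3: a = d·t/t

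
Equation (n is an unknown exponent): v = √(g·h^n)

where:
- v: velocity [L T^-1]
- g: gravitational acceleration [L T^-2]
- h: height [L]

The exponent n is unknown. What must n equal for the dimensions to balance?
n = 1

v has dimensions [L T^-1]; h has dimensions [L].
With n = 1: √(g·h^1) has dimensions [L T^-1], matching the LHS ✓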